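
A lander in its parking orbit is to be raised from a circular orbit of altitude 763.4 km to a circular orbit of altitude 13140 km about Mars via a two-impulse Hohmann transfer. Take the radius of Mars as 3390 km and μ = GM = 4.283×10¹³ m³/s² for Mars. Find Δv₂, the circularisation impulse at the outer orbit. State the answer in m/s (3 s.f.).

Δv ≈ 590 m/s

r₁ = 3390 + 763.4 = 4153.4 km = 4.1534×10⁶ m.
r₂ = 3390 + 13140 = 16530 km = 1.6530×10⁷ m.
Transfer ellipse a_t = (r₁ + r₂)/2 = 1.034×10⁷ m.
At r₁: circular v_c1 = √(μ/r₁) = 3211 m/s; transfer-periapsis v_p = √[μ(2/r₁ − 1/a_t)] = 4060 m/s.
At r₂: circular v_c2 = √(μ/r₂) = 1610 m/s; transfer-apoapsis v_a = √[μ(2/r₂ − 1/a_t)] = 1020 m/s.
Δv₂ = v_c2 − v_a = 589.6 m/s.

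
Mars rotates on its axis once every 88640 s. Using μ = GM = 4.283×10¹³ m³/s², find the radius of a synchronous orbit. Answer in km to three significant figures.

A synchronous orbit has period T, so by Kepler's third law a = (μT²/4π²)^(1/3).
μT²/4π² = 4.283×10¹³ × (8.864×10⁴)² / 39.48 = 8.524×10²¹ m³.
a = 2.043×10⁷ m = 20428 km.

r_sync ≈ 20400 km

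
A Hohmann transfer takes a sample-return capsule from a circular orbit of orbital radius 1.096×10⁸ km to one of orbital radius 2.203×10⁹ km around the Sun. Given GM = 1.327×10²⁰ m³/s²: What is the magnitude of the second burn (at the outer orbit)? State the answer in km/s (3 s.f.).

Δv ≈ 5.37 km/s

r₁ = 1.096×10⁸ km = 1.096×10¹¹ m.
r₂ = 2.203×10⁹ km = 2.203×10¹² m.
Transfer ellipse a_t = (r₁ + r₂)/2 = 1.156×10¹² m.
At r₁: circular v_c1 = √(μ/r₁) = 34800 m/s; transfer-perihelion v_p = √[μ(2/r₁ − 1/a_t)] = 48030 m/s.
At r₂: circular v_c2 = √(μ/r₂) = 7761 m/s; transfer-aphelion v_a = √[μ(2/r₂ − 1/a_t)] = 2389 m/s.
Δv₂ = v_c2 − v_a = 5372 m/s.
= 5.372 km/s.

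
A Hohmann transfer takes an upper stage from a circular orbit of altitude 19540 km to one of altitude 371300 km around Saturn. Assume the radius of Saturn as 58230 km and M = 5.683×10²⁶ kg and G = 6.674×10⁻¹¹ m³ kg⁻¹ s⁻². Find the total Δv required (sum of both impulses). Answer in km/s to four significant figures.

Δv_total ≈ 10.85 km/s

μ = GM = 6.674×10⁻¹¹ × 5.683×10²⁶ = 3.793×10¹⁶ m³/s².
r₁ = 58230 + 19540 = 77770 km = 7.7770×10⁷ m.
r₂ = 58230 + 371300 = 429530 km = 4.2953×10⁸ m.
Transfer ellipse a_t = (r₁ + r₂)/2 = 2.536×10⁸ m.
At r₁: circular v_c1 = √(μ/r₁) = 22080 m/s; transfer-perikrone v_p = √[μ(2/r₁ − 1/a_t)] = 28740 m/s.
Δv₁ = v_p − v_c1 = 6654 m/s.
At r₂: circular v_c2 = √(μ/r₂) = 9397 m/s; transfer-apokrone v_a = √[μ(2/r₂ − 1/a_t)] = 5203 m/s.
Δv₂ = v_c2 − v_a = 4194 m/s.
Total Δv = Δv₁ + Δv₂ = 10850 m/s = 10.85 km/s.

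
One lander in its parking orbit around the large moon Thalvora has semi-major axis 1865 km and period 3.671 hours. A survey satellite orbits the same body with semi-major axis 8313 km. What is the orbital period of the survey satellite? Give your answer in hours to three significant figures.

T₂ ≈ 34.5 hours

Kepler's third law: T² ∝ a³, so T₂ = T₁ (a₂/a₁)^(3/2).
a₂/a₁ = 4.457, (a₂/a₁)^(3/2) = 9.411.
T₂ = 3.671 × 9.411 = 34.55 hours.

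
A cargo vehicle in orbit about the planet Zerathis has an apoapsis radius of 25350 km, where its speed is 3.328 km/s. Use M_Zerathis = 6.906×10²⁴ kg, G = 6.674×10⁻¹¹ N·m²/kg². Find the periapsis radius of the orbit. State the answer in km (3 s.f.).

μ = GM = 6.674×10⁻¹¹ × 6.906×10²⁴ = 4.609×10¹⁴ m³/s².
r_a = 2.535×10⁷ m.
Specific energy ε = v²/2 − μ/r = -1.264×10⁷ J/kg, so a = −μ/(2ε) = 1.823×10⁷ m.
The apsides satisfy r_p + r_a = 2a, so the periapsis radius is 2a − r_a = 1.110×10⁷ m = 11103 km.

periapsis radius ≈ 11100 km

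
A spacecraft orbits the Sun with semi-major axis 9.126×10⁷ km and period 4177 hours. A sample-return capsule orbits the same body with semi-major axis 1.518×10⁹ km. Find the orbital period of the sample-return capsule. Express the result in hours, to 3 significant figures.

T₂ ≈ 2.83×10⁵ hours

Kepler's third law: T² ∝ a³, so T₂ = T₁ (a₂/a₁)^(3/2).
a₂/a₁ = 16.63, (a₂/a₁)^(3/2) = 67.84.
T₂ = 4177 × 67.84 = 2.834×10⁵ hours.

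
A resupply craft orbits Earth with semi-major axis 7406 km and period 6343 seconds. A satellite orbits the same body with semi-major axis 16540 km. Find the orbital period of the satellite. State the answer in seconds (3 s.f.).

T₂ ≈ 21200 seconds

Kepler's third law: T² ∝ a³, so T₂ = T₁ (a₂/a₁)^(3/2).
a₂/a₁ = 2.233, (a₂/a₁)^(3/2) = 3.338.
T₂ = 6343 × 3.338 = 21170 seconds.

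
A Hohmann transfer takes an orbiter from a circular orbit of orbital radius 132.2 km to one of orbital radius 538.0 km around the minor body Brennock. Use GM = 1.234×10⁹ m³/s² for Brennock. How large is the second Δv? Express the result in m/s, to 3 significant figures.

Δv ≈ 17.8 m/s

r₁ = 132.2 km = 1.322×10⁵ m.
r₂ = 538.0 km = 5.380×10⁵ m.
Transfer ellipse a_t = (r₁ + r₂)/2 = 3.351×10⁵ m.
At r₁: circular v_c1 = √(μ/r₁) = 96.61 m/s; transfer-periapsis v_p = √[μ(2/r₁ − 1/a_t)] = 122.4 m/s.
At r₂: circular v_c2 = √(μ/r₂) = 47.89 m/s; transfer-apoapsis v_a = √[μ(2/r₂ − 1/a_t)] = 30.08 m/s.
Δv₂ = v_c2 − v_a = 17.81 m/s.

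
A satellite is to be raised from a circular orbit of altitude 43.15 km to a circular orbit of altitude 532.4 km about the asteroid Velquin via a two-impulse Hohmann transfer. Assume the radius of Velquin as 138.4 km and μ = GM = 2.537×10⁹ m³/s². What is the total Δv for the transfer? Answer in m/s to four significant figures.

r₁ = 138.4 + 43.15 = 181.55 km = 1.8155×10⁵ m.
r₂ = 138.4 + 532.4 = 670.80 km = 6.7080×10⁵ m.
Transfer ellipse a_t = (r₁ + r₂)/2 = 4.262×10⁵ m.
At r₁: circular v_c1 = √(μ/r₁) = 118.2 m/s; transfer-periapsis v_p = √[μ(2/r₁ − 1/a_t)] = 148.3 m/s.
Δv₁ = v_p − v_c1 = 30.10 m/s.
At r₂: circular v_c2 = √(μ/r₂) = 61.50 m/s; transfer-apoapsis v_a = √[μ(2/r₂ − 1/a_t)] = 40.14 m/s.
Δv₂ = v_c2 − v_a = 21.36 m/s.
Total Δv = Δv₁ + Δv₂ = 51.46 m/s.

Δv_total ≈ 51.46 m/s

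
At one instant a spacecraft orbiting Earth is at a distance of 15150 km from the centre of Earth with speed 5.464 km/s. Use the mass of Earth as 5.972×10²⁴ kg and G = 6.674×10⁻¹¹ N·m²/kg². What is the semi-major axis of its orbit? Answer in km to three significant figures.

a ≈ 17500 km

μ = GM = 6.674×10⁻¹¹ × 5.972×10²⁴ = 3.986×10¹⁴ m³/s².
r = 1.515×10⁷ m.
Vis-viva rearranged: 1/a = 2/r − v²/μ = 1.320×10⁻⁷ − 7.491×10⁻⁸ = 5.711×10⁻⁸ m⁻¹.
a = 1.751×10⁷ m = 17511 km.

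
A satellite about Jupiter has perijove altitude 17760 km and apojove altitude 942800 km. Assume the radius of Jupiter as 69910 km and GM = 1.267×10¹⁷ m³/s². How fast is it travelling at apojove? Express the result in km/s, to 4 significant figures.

r_p = 69910 + 17760 = 87670 km = 8.7670×10⁷ m.
r_a = 69910 + 942800 = 1012700 km = 1.0127×10⁹ m.
Semi-major axis a = (r_p + r_a)/2 = 5.5019×10⁵ km = 5.502×10⁸ m.
Vis-viva: v² = μ(2/r − 1/a) = 1.267×10¹⁷ × (1.975×10⁻⁹ − 1.818×10⁻⁹) = 1.994×10⁷ m²/s².
v = 4465 m/s = 4.465 km/s.

v ≈ 4.465 km/s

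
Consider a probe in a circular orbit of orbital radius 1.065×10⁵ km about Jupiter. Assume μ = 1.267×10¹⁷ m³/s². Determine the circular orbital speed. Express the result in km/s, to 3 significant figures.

v ≈ 34.5 km/s

r = 1.065×10⁵ km = 1.065×10⁸ m.
For a circular orbit v = √(μ/r) = √(1.267×10¹⁷ / 1.065×10⁸) = √(1.190×10⁹) = 34490 m/s.
That is 34.49 km/s.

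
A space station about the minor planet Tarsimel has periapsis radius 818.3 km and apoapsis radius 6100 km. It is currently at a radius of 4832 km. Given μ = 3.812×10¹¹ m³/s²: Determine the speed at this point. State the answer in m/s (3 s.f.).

Semi-major axis a = (r_p + r_a)/2 = 3459.2 km = 3.459×10⁶ m.
Vis-viva: v² = μ(2/r − 1/a) = 3.812×10¹¹ × (4.139×10⁻⁷ − 2.891×10⁻⁷) = 4.758×10⁴ m²/s².
v = 218.1 m/s.

v ≈ 218 m/s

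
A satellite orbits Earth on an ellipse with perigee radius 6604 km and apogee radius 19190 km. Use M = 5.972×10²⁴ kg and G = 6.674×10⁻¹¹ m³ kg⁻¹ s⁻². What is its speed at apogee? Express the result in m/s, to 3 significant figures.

v ≈ 3260 m/s

μ = GM = 6.674×10⁻¹¹ × 5.972×10²⁴ = 3.986×10¹⁴ m³/s².
Semi-major axis a = (r_p + r_a)/2 = 12897 km = 1.290×10⁷ m.
Vis-viva: v² = μ(2/r − 1/a) = 3.986×10¹⁴ × (1.042×10⁻⁷ − 7.754×10⁻⁸) = 1.064×10⁷ m²/s².
v = 3261 m/s.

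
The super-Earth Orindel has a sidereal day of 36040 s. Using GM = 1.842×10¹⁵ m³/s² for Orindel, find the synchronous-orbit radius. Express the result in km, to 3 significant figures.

r_sync ≈ 39300 km

A synchronous orbit has period T, so by Kepler's third law a = (μT²/4π²)^(1/3).
μT²/4π² = 1.842×10¹⁵ × (3.604×10⁴)² / 39.48 = 6.060×10²² m³.
a = 3.928×10⁷ m = 39280 km.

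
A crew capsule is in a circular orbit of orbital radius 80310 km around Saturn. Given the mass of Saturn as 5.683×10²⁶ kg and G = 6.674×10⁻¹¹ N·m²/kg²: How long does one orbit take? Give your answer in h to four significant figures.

T ≈ 6.450 h

μ = GM = 6.674×10⁻¹¹ × 5.683×10²⁶ = 3.793×10¹⁶ m³/s².
r = 80310 km = 8.031×10⁷ m.
Kepler's third law: T = 2π√(r³/μ) = 2π√((8.031×10⁷)³ / 3.793×10¹⁶).
r³/μ = 1.366×10⁷ s², so T = 2π × 3.695×10³ = 2.322×10⁴ s.
Converting: 2.322×10⁴ s ÷ 3600 = 6.450 h.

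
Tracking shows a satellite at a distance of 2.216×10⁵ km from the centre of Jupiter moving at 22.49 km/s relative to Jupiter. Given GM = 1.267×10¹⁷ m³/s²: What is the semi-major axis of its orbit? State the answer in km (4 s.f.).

a ≈ 1.987×10⁵ km

r = 2.216×10⁸ m.
Specific orbital energy ε = v²/2 − μ/r = (22490)²/2 − 1.267×10¹⁷/2.216×10⁸ = -3.189×10⁸ J/kg.
Since ε = −μ/(2a), a = −μ/(2ε) = 1.987×10⁸ m = 1.9868×10⁵ km.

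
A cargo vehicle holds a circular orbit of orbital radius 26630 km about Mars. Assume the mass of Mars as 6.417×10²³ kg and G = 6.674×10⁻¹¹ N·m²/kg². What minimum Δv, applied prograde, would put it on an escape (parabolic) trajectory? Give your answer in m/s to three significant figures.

μ = GM = 6.674×10⁻¹¹ × 6.417×10²³ = 4.283×10¹³ m³/s².
r = 26630 km = 2.663×10⁷ m.
Circular speed v_c = √(μ/r) = 1268 m/s.
Escape speed v_esc = √(2μ/r) = √2 × v_c = 1793 m/s.
Δv = v_esc − v_c = 525.3 m/s.

Δv ≈ 525 m/s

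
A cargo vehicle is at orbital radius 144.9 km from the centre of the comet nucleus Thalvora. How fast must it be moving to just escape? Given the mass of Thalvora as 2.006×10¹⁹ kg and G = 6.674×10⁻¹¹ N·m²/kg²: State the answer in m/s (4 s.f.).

μ = GM = 6.674×10⁻¹¹ × 2.006×10¹⁹ = 1.339×10⁹ m³/s².
r = 144.9 km = 1.449×10⁵ m.
Escape speed v_esc = √(2μ/r) = √(2 × 1.339×10⁹ / 1.449×10⁵) = √(1.848×10⁴) = 135.9 m/s.

v_esc ≈ 135.9 m/s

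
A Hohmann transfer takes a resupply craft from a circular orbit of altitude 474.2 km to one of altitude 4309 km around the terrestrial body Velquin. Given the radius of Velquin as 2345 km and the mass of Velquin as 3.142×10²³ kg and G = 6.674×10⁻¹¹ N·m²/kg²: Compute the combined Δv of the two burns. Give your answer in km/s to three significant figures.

μ = GM = 6.674×10⁻¹¹ × 3.142×10²³ = 2.097×10¹³ m³/s².
r₁ = 2345 + 474.2 = 2819.2 km = 2.8192×10⁶ m.
r₂ = 2345 + 4309 = 6654.0 km = 6.6540×10⁶ m.
Transfer ellipse a_t = (r₁ + r₂)/2 = 4.737×10⁶ m.
At r₁: circular v_c1 = √(μ/r₁) = 2727 m/s; transfer-periapsis v_p = √[μ(2/r₁ − 1/a_t)] = 3233 m/s.
Δv₁ = v_p − v_c1 = 505.2 m/s.
At r₂: circular v_c2 = √(μ/r₂) = 1775 m/s; transfer-apoapsis v_a = √[μ(2/r₂ − 1/a_t)] = 1370 m/s.
Δv₂ = v_c2 − v_a = 405.7 m/s.
Total Δv = Δv₁ + Δv₂ = 910.9 m/s = 0.9109 km/s.

Δv_total ≈ 0.911 km/s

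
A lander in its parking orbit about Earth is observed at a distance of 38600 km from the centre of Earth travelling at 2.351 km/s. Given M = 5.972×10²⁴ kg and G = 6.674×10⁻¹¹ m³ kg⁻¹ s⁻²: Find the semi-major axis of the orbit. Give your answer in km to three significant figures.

a ≈ 26400 km

μ = GM = 6.674×10⁻¹¹ × 5.972×10²⁴ = 3.986×10¹⁴ m³/s².
r = 3.860×10⁷ m.
Specific orbital energy ε = v²/2 − μ/r = (2351)²/2 − 3.986×10¹⁴/3.860×10⁷ = -7.562×10⁶ J/kg.
Since ε = −μ/(2a), a = −μ/(2ε) = 2.635×10⁷ m = 26353 km.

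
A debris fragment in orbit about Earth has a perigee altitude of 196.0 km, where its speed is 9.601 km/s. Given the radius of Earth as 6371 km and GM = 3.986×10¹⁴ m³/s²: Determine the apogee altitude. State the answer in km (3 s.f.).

apogee altitude ≈ 14300 km

r_p = 6371 + 196.0 = 6567.0 km = 6.567×10⁶ m.
Specific energy ε = v²/2 − μ/r = -1.461×10⁷ J/kg, so a = −μ/(2ε) = 1.364×10⁷ m.
The apsides satisfy r_p + r_a = 2a, so the apogee radius is 2a − r_p = 2.072×10⁷ m = 20720 km.
Apogee altitude = 20720 − 6371 = 14349 km.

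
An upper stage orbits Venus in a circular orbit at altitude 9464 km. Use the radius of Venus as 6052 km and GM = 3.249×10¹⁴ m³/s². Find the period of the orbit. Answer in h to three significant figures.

r = 6052 + 9464 = 15516 km = 1.5516×10⁷ m.
Kepler's third law: T = 2π√(r³/μ) = 2π√((1.552×10⁷)³ / 3.249×10¹⁴).
r³/μ = 1.150×10⁷ s², so T = 2π × 3.391×10³ = 2.130×10⁴ s.
Converting: 2.130×10⁴ s ÷ 3600 = 5.918 h.

T ≈ 5.92 h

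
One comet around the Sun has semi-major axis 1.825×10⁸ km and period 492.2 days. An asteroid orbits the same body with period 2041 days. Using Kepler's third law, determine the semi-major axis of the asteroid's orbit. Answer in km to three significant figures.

Kepler's third law: a³ ∝ T², so a₂ = a₁ (T₂/T₁)^(2/3).
T₂/T₁ = 4.147, (T₂/T₁)^(2/3) = 2.581.
a₂ = 1.825×10⁸ × 2.581 = 4.710×10⁸ km.

a₂ ≈ 4.71×10⁸ km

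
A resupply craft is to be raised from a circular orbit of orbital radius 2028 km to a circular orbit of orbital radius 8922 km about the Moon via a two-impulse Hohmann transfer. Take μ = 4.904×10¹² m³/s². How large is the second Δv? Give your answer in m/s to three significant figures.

r₁ = 2028 km = 2.028×10⁶ m.
r₂ = 8922 km = 8.922×10⁶ m.
Transfer ellipse a_t = (r₁ + r₂)/2 = 5.475×10⁶ m.
At r₁: circular v_c1 = √(μ/r₁) = 1555 m/s; transfer-perilune v_p = √[μ(2/r₁ − 1/a_t)] = 1985 m/s.
At r₂: circular v_c2 = √(μ/r₂) = 741.4 m/s; transfer-apolune v_a = √[μ(2/r₂ − 1/a_t)] = 451.2 m/s.
Δv₂ = v_c2 − v_a = 290.2 m/s.

Δv ≈ 290 m/s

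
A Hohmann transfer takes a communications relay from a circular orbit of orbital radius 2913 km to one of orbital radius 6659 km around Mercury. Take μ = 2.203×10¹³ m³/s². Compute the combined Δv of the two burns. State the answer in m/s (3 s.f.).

r₁ = 2913 km = 2.913×10⁶ m.
r₂ = 6659 km = 6.659×10⁶ m.
Transfer ellipse a_t = (r₁ + r₂)/2 = 4.786×10⁶ m.
At r₁: circular v_c1 = √(μ/r₁) = 2750 m/s; transfer-periherm v_p = √[μ(2/r₁ − 1/a_t)] = 3244 m/s.
Δv₁ = v_p − v_c1 = 493.8 m/s.
At r₂: circular v_c2 = √(μ/r₂) = 1819 m/s; transfer-apoherm v_a = √[μ(2/r₂ − 1/a_t)] = 1419 m/s.
Δv₂ = v_c2 − v_a = 399.9 m/s.
Total Δv = Δv₁ + Δv₂ = 893.6 m/s.

Δv_total ≈ 894 m/s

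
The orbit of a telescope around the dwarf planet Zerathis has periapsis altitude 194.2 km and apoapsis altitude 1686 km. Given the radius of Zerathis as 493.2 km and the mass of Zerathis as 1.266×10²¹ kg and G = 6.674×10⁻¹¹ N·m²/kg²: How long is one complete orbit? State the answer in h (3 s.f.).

T ≈ 10.3 h

μ = GM = 6.674×10⁻¹¹ × 1.266×10²¹ = 8.449×10¹⁰ m³/s².
r_p = 493.2 + 194.2 = 687.40 km = 6.8740×10⁵ m.
r_a = 493.2 + 1686 = 2179.2 km = 2.1792×10⁶ m.
Semi-major axis a = (r_p + r_a)/2 = (687.40 + 2179.2)/2 = 1433.3 km = 1.433×10⁶ m.
By Kepler's third law T = 2π√(a³/μ) = 2π × 5.903×10³ = 3.709×10⁴ s.
= 10.30 h.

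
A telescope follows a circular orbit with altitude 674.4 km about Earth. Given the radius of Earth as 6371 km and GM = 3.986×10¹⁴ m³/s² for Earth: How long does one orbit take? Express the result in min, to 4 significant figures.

r = 6371 + 674.4 = 7045.4 km = 7.0454×10⁶ m.
Kepler's third law: T = 2π√(r³/μ) = 2π√((7.045×10⁶)³ / 3.986×10¹⁴).
r³/μ = 8.774×10⁵ s², so T = 2π × 9.367×10² = 5.885×10³ s.
Converting: 5.885×10³ s ÷ 60.00 = 98.09 min.

T ≈ 98.09 min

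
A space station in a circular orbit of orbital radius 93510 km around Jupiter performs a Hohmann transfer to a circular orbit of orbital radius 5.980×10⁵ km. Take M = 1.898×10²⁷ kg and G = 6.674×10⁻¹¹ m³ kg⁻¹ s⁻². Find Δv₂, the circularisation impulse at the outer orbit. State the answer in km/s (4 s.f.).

Δv ≈ 6.985 km/s

μ = GM = 6.674×10⁻¹¹ × 1.898×10²⁷ = 1.267×10¹⁷ m³/s².
r₁ = 93510 km = 9.351×10⁷ m.
r₂ = 5.980×10⁵ km = 5.980×10⁸ m.
Transfer ellipse a_t = (r₁ + r₂)/2 = 3.458×10⁸ m.
At r₁: circular v_c1 = √(μ/r₁) = 36810 m/s; transfer-perijove v_p = √[μ(2/r₁ − 1/a_t)] = 48400 m/s.
At r₂: circular v_c2 = √(μ/r₂) = 14550 m/s; transfer-apojove v_a = √[μ(2/r₂ − 1/a_t)] = 7569 m/s.
Δv₂ = v_c2 − v_a = 6985 m/s.
= 6.985 km/s.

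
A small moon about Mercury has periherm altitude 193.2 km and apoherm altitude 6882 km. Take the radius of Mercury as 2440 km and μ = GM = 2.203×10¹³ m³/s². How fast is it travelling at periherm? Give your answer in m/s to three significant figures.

v ≈ 3610 m/s

r_p = 2440 + 193.2 = 2633.2 km = 2.6332×10⁶ m.
r_a = 2440 + 6882 = 9322.0 km = 9.3220×10⁶ m.
Semi-major axis a = (r_p + r_a)/2 = 5977.6 km = 5.978×10⁶ m.
Vis-viva: v² = μ(2/r − 1/a) = 2.203×10¹³ × (7.595×10⁻⁷ − 1.673×10⁻⁷) = 1.305×10⁷ m²/s².
v = 3612 m/s.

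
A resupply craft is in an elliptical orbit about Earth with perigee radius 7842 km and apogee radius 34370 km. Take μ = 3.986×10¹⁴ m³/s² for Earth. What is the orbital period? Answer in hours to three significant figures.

Semi-major axis a = (r_p + r_a)/2 = (7842.0 + 34370)/2 = 21106 km = 2.111×10⁷ m.
By Kepler's third law T = 2π√(a³/μ) = 2π × 4.857×10³ = 3.052×10⁴ s.
= 8.477 hours.

T ≈ 8.48 hours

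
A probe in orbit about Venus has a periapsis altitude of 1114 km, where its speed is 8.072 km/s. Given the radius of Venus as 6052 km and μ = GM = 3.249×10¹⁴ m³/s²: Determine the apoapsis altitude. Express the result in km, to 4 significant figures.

apoapsis altitude ≈ 12240 km

r_p = 6052 + 1114 = 7166.0 km = 7.166×10⁶ m.
Specific energy ε = v²/2 − μ/r = -1.276×10⁷ J/kg, so a = −μ/(2ε) = 1.273×10⁷ m.
The apsides satisfy r_p + r_a = 2a, so the apoapsis radius is 2a − r_p = 1.830×10⁷ m = 18295 km.
Apoapsis altitude = 18295 − 6052 = 12243 km.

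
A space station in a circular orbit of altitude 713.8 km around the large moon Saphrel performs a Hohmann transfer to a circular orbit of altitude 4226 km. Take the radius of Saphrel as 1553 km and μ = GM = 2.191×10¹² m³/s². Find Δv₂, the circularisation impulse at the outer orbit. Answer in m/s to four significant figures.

r₁ = 1553 + 713.8 = 2266.8 km = 2.2668×10⁶ m.
r₂ = 1553 + 4226 = 5779.0 km = 5.7790×10⁶ m.
Transfer ellipse a_t = (r₁ + r₂)/2 = 4.023×10⁶ m.
At r₁: circular v_c1 = √(μ/r₁) = 983.1 m/s; transfer-periapsis v_p = √[μ(2/r₁ − 1/a_t)] = 1178 m/s.
At r₂: circular v_c2 = √(μ/r₂) = 615.7 m/s; transfer-apoapsis v_a = √[μ(2/r₂ − 1/a_t)] = 462.2 m/s.
Δv₂ = v_c2 − v_a = 153.5 m/s.

Δv ≈ 153.5 m/s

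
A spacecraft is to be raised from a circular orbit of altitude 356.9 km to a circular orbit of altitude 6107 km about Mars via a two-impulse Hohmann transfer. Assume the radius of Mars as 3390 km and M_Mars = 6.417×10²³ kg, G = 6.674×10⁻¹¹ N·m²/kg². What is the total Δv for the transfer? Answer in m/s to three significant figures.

Δv_total ≈ 1190 m/s

μ = GM = 6.674×10⁻¹¹ × 6.417×10²³ = 4.283×10¹³ m³/s².
r₁ = 3390 + 356.9 = 3746.9 km = 3.7469×10⁶ m.
r₂ = 3390 + 6107 = 9497.0 km = 9.4970×10⁶ m.
Transfer ellipse a_t = (r₁ + r₂)/2 = 6.622×10⁶ m.
At r₁: circular v_c1 = √(μ/r₁) = 3381 m/s; transfer-periapsis v_p = √[μ(2/r₁ − 1/a_t)] = 4049 m/s.
Δv₁ = v_p − v_c1 = 667.9 m/s.
At r₂: circular v_c2 = √(μ/r₂) = 2124 m/s; transfer-apoapsis v_a = √[μ(2/r₂ − 1/a_t)] = 1597 m/s.
Δv₂ = v_c2 − v_a = 526.2 m/s.
Total Δv = Δv₁ + Δv₂ = 1194 m/s.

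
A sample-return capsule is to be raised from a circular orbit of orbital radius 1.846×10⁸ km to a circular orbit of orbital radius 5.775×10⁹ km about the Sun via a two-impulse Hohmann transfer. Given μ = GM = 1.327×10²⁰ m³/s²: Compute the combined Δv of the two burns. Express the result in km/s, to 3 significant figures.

r₁ = 1.846×10⁸ km = 1.846×10¹¹ m.
r₂ = 5.775×10⁹ km = 5.775×10¹² m.
Transfer ellipse a_t = (r₁ + r₂)/2 = 2.980×10¹² m.
At r₁: circular v_c1 = √(μ/r₁) = 26810 m/s; transfer-perihelion v_p = √[μ(2/r₁ − 1/a_t)] = 37330 m/s.
Δv₁ = v_p − v_c1 = 10510 m/s.
At r₂: circular v_c2 = √(μ/r₂) = 4794 m/s; transfer-aphelion v_a = √[μ(2/r₂ − 1/a_t)] = 1193 m/s.
Δv₂ = v_c2 − v_a = 3600 m/s.
Total Δv = Δv₁ + Δv₂ = 14110 m/s = 14.11 km/s.

Δv_total ≈ 14.1 km/s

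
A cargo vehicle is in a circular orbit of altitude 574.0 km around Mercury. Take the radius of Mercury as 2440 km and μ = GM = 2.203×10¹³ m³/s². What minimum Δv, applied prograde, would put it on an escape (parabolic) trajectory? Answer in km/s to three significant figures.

r = 2440 + 574.0 = 3014.0 km = 3.0140×10⁶ m.
Circular speed v_c = √(μ/r) = 2704 m/s.
Escape speed v_esc = √(2μ/r) = √2 × v_c = 3823 m/s.
Δv = v_esc − v_c = 1120 m/s = 1.120 km/s.

Δv ≈ 1.12 km/s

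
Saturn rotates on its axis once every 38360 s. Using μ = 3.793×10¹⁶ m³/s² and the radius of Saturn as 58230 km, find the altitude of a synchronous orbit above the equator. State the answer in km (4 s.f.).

h_sync ≈ 54000 km

A synchronous orbit has period T, so by Kepler's third law a = (μT²/4π²)^(1/3).
μT²/4π² = 3.793×10¹⁶ × (3.836×10⁴)² / 39.48 = 1.414×10²⁴ m³.
a = 1.122×10⁸ m = 1.1223×10⁵ km.
Altitude h = a − R = 1.1223×10⁵ − 58230 = 54005 km.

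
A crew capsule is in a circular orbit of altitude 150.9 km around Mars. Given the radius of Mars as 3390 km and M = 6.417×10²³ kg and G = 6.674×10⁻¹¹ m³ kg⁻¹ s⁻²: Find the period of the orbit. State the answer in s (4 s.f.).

T ≈ 6397 s

μ = GM = 6.674×10⁻¹¹ × 6.417×10²³ = 4.283×10¹³ m³/s².
r = 3390 + 150.9 = 3540.9 km = 3.5409×10⁶ m.
Kepler's third law: T = 2π√(r³/μ) = 2π√((3.541×10⁶)³ / 4.283×10¹³).
r³/μ = 1.037×10⁶ s², so T = 2π × 1.018×10³ = 6.397×10³ s.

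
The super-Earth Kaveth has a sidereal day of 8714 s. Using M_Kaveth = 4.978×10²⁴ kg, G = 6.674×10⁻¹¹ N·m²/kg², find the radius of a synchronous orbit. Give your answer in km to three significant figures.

r_sync ≈ 8610 km

μ = GM = 6.674×10⁻¹¹ × 4.978×10²⁴ = 3.322×10¹⁴ m³/s².
A synchronous orbit has period T, so by Kepler's third law a = (μT²/4π²)^(1/3).
μT²/4π² = 3.322×10¹⁴ × (8.714×10³)² / 39.48 = 6.390×10²⁰ m³.
a = 8.613×10⁶ m = 8613.4 km.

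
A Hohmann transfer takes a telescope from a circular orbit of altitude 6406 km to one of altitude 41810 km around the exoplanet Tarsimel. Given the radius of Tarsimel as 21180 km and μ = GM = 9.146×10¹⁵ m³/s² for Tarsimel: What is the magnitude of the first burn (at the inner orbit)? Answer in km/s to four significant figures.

Δv ≈ 3.266 km/s

r₁ = 21180 + 6406 = 27586 km = 2.7586×10⁷ m.
r₂ = 21180 + 41810 = 62990 km = 6.2990×10⁷ m.
Transfer ellipse a_t = (r₁ + r₂)/2 = 4.529×10⁷ m.
At r₁: circular v_c1 = √(μ/r₁) = 18210 m/s; transfer-periapsis v_p = √[μ(2/r₁ − 1/a_t)] = 21470 m/s.
Δv₁ = v_p − v_c1 = 3266 m/s.
= 3.266 km/s.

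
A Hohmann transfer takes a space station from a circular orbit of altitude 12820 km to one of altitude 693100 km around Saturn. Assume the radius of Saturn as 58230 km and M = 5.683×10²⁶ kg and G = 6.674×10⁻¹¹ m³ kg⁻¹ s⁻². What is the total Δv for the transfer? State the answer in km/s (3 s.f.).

μ = GM = 6.674×10⁻¹¹ × 5.683×10²⁶ = 3.793×10¹⁶ m³/s².
r₁ = 58230 + 12820 = 71050 km = 7.1050×10⁷ m.
r₂ = 58230 + 693100 = 751330 km = 7.5133×10⁸ m.
Transfer ellipse a_t = (r₁ + r₂)/2 = 4.112×10⁸ m.
At r₁: circular v_c1 = √(μ/r₁) = 23100 m/s; transfer-perikrone v_p = √[μ(2/r₁ − 1/a_t)] = 31230 m/s.
Δv₁ = v_p − v_c1 = 8127 m/s.
At r₂: circular v_c2 = √(μ/r₂) = 7105 m/s; transfer-apokrone v_a = √[μ(2/r₂ − 1/a_t)] = 2953 m/s.
Δv₂ = v_c2 − v_a = 4152 m/s.
Total Δv = Δv₁ + Δv₂ = 12280 m/s = 12.28 km/s.

Δv_total ≈ 12.3 km/s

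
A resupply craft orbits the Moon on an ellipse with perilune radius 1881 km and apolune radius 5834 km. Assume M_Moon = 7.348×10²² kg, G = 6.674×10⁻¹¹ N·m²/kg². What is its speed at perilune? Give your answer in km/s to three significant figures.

μ = GM = 6.674×10⁻¹¹ × 7.348×10²² = 4.904×10¹² m³/s².
Semi-major axis a = (r_p + r_a)/2 = 3857.5 km = 3.858×10⁶ m.
Vis-viva: v² = μ(2/r − 1/a) = 4.904×10¹² × (1.063×10⁻⁶ − 2.592×10⁻⁷) = 3.943×10⁶ m²/s².
v = 1986 m/s = 1.986 km/s.

v ≈ 1.99 km/s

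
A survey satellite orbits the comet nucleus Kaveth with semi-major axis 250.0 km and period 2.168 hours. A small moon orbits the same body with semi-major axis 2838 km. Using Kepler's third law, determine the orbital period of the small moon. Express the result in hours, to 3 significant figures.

Kepler's third law: T² ∝ a³, so T₂ = T₁ (a₂/a₁)^(3/2).
a₂/a₁ = 11.35, (a₂/a₁)^(3/2) = 38.25.
T₂ = 2.168 × 38.25 = 82.92 hours.

T₂ ≈ 82.9 hours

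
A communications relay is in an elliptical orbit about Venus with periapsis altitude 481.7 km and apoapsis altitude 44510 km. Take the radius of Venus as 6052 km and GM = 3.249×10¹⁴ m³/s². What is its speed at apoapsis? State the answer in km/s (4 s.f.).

r_p = 6052 + 481.7 = 6533.7 km = 6.5337×10⁶ m.
r_a = 6052 + 44510 = 50562 km = 5.0562×10⁷ m.
Semi-major axis a = (r_p + r_a)/2 = 28548 km = 2.855×10⁷ m.
Vis-viva: v² = μ(2/r − 1/a) = 3.249×10¹⁴ × (3.956×10⁻⁸ − 3.503×10⁻⁸) = 1.471×10⁶ m²/s².
v = 1213 m/s = 1.213 km/s.

v ≈ 1.213 km/s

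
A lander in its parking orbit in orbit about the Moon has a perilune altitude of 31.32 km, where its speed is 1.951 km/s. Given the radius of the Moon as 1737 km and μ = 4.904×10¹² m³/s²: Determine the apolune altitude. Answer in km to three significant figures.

apolune altitude ≈ 2130 km

r_p = 1737 + 31.32 = 1768.3 km = 1.768×10⁶ m.
Specific energy ε = v²/2 − μ/r = -8.701×10⁵ J/kg, so a = −μ/(2ε) = 2.818×10⁶ m.
The apsides satisfy r_p + r_a = 2a, so the apolune radius is 2a − r_p = 3.868×10⁶ m = 3868.1 km.
Apolune altitude = 3868.1 − 1737 = 2131.1 km.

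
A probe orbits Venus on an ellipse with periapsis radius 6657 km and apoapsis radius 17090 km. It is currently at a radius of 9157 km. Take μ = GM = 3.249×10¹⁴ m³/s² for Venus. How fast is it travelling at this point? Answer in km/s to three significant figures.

Semi-major axis a = (r_p + r_a)/2 = 11874 km = 1.187×10⁷ m.
Vis-viva: v² = μ(2/r − 1/a) = 3.249×10¹⁴ × (2.184×10⁻⁷ − 8.422×10⁻⁸) = 4.360×10⁷ m²/s².
v = 6603 m/s = 6.603 km/s.

v ≈ 6.60 km/s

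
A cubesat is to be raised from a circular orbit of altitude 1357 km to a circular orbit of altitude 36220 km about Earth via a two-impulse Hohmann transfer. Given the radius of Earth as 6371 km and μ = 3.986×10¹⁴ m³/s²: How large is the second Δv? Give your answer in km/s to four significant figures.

r₁ = 6371 + 1357 = 7728.0 km = 7.7280×10⁶ m.
r₂ = 6371 + 36220 = 42591 km = 4.2591×10⁷ m.
Transfer ellipse a_t = (r₁ + r₂)/2 = 2.516×10⁷ m.
At r₁: circular v_c1 = √(μ/r₁) = 7182 m/s; transfer-perigee v_p = √[μ(2/r₁ − 1/a_t)] = 9344 m/s.
At r₂: circular v_c2 = √(μ/r₂) = 3059 m/s; transfer-apogee v_a = √[μ(2/r₂ − 1/a_t)] = 1695 m/s.
Δv₂ = v_c2 − v_a = 1364 m/s.
= 1.364 km/s.

Δv ≈ 1.364 km/s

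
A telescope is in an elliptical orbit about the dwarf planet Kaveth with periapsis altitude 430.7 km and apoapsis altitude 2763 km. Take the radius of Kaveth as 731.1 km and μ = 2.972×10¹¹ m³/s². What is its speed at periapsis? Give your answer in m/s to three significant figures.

r_p = 731.1 + 430.7 = 1161.8 km = 1.1618×10⁶ m.
r_a = 731.1 + 2763 = 3494.1 km = 3.4941×10⁶ m.
Semi-major axis a = (r_p + r_a)/2 = 2327.9 km = 2.328×10⁶ m.
Vis-viva: v² = μ(2/r − 1/a) = 2.972×10¹¹ × (1.721×10⁻⁶ − 4.296×10⁻⁷) = 3.840×10⁵ m²/s².
v = 619.6 m/s.

v ≈ 620 m/s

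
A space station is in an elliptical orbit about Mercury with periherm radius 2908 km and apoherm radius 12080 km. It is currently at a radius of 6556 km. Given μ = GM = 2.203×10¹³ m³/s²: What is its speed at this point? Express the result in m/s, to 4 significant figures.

Semi-major axis a = (r_p + r_a)/2 = 7494.0 km = 7.494×10⁶ m.
Vis-viva: v² = μ(2/r − 1/a) = 2.203×10¹³ × (3.051×10⁻⁷ − 1.334×10⁻⁷) = 3.781×10⁶ m²/s².
v = 1944 m/s.

v ≈ 1944 m/s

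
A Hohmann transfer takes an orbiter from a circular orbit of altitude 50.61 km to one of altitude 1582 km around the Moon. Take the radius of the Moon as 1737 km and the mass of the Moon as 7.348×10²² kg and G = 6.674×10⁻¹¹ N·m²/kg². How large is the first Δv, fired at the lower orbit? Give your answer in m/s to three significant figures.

μ = GM = 6.674×10⁻¹¹ × 7.348×10²² = 4.904×10¹² m³/s².
r₁ = 1737 + 50.61 = 1787.6 km = 1.7876×10⁶ m.
r₂ = 1737 + 1582 = 3319.0 km = 3.3190×10⁶ m.
Transfer ellipse a_t = (r₁ + r₂)/2 = 2.553×10⁶ m.
At r₁: circular v_c1 = √(μ/r₁) = 1656 m/s; transfer-perilune v_p = √[μ(2/r₁ − 1/a_t)] = 1888 m/s.
Δv₁ = v_p − v_c1 = 232.1 m/s.

Δv ≈ 232 m/s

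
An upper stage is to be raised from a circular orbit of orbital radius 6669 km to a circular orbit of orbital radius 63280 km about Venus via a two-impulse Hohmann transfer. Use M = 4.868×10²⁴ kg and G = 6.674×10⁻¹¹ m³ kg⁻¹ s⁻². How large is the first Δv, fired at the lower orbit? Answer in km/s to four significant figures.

μ = GM = 6.674×10⁻¹¹ × 4.868×10²⁴ = 3.249×10¹⁴ m³/s².
r₁ = 6669 km = 6.669×10⁶ m.
r₂ = 63280 km = 6.328×10⁷ m.
Transfer ellipse a_t = (r₁ + r₂)/2 = 3.497×10⁷ m.
At r₁: circular v_c1 = √(μ/r₁) = 6980 m/s; transfer-periapsis v_p = √[μ(2/r₁ − 1/a_t)] = 9388 m/s.
Δv₁ = v_p − v_c1 = 2409 m/s.
= 2.409 km/s.

Δv ≈ 2.409 km/s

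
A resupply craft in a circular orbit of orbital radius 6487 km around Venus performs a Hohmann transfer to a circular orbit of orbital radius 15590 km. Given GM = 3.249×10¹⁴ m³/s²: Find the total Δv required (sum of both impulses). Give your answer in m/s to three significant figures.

r₁ = 6487 km = 6.487×10⁶ m.
r₂ = 15590 km = 1.559×10⁷ m.
Transfer ellipse a_t = (r₁ + r₂)/2 = 1.104×10⁷ m.
At r₁: circular v_c1 = √(μ/r₁) = 7077 m/s; transfer-periapsis v_p = √[μ(2/r₁ − 1/a_t)] = 8410 m/s.
Δv₁ = v_p − v_c1 = 1333 m/s.
At r₂: circular v_c2 = √(μ/r₂) = 4565 m/s; transfer-apoapsis v_a = √[μ(2/r₂ − 1/a_t)] = 3500 m/s.
Δv₂ = v_c2 − v_a = 1066 m/s.
Total Δv = Δv₁ + Δv₂ = 2399 m/s.

Δv_total ≈ 2400 m/s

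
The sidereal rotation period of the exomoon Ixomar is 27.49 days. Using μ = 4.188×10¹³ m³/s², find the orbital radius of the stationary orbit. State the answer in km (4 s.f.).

r_sync ≈ 1.816×10⁵ km

T = 27.49 days = 2.375×10⁶ s.
A synchronous orbit has period T, so by Kepler's third law a = (μT²/4π²)^(1/3).
μT²/4π² = 4.188×10¹³ × (2.375×10⁶)² / 39.48 = 5.984×10²⁴ m³.
a = 1.816×10⁸ m = 1.8155×10⁵ km.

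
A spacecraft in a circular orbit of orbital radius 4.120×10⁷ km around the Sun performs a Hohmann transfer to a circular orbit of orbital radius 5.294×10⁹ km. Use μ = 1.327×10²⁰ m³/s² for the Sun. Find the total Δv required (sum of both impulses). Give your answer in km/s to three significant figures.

Δv_total ≈ 27.6 km/s

r₁ = 4.120×10⁷ km = 4.120×10¹⁰ m.
r₂ = 5.294×10⁹ km = 5.294×10¹² m.
Transfer ellipse a_t = (r₁ + r₂)/2 = 2.668×10¹² m.
At r₁: circular v_c1 = √(μ/r₁) = 56750 m/s; transfer-perihelion v_p = √[μ(2/r₁ − 1/a_t)] = 79950 m/s.
Δv₁ = v_p − v_c1 = 23200 m/s.
At r₂: circular v_c2 = √(μ/r₂) = 5007 m/s; transfer-aphelion v_a = √[μ(2/r₂ − 1/a_t)] = 622.2 m/s.
Δv₂ = v_c2 − v_a = 4384 m/s.
Total Δv = Δv₁ + Δv₂ = 27580 m/s = 27.58 km/s.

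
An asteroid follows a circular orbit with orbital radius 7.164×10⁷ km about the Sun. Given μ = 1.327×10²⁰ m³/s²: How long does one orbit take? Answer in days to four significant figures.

r = 7.164×10⁷ km = 7.164×10¹⁰ m.
Kepler's third law: T = 2π√(r³/μ) = 2π√((7.164×10¹⁰)³ / 1.327×10²⁰).
r³/μ = 2.771×10¹² s², so T = 2π × 1.665×10⁶ = 1.046×10⁷ s.
Converting: 1.046×10⁷ s ÷ 86400 = 121.0 days.

T ≈ 121.0 days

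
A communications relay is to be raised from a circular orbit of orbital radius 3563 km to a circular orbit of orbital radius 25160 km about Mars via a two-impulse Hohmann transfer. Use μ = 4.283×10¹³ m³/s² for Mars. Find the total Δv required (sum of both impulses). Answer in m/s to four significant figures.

Δv_total ≈ 1777 m/s

r₁ = 3563 km = 3.563×10⁶ m.
r₂ = 25160 km = 2.516×10⁷ m.
Transfer ellipse a_t = (r₁ + r₂)/2 = 1.436×10⁷ m.
At r₁: circular v_c1 = √(μ/r₁) = 3467 m/s; transfer-periapsis v_p = √[μ(2/r₁ − 1/a_t)] = 4589 m/s.
Δv₁ = v_p − v_c1 = 1122 m/s.
At r₂: circular v_c2 = √(μ/r₂) = 1305 m/s; transfer-apoapsis v_a = √[μ(2/r₂ − 1/a_t)] = 649.9 m/s.
Δv₂ = v_c2 − v_a = 654.9 m/s.
Total Δv = Δv₁ + Δv₂ = 1777 m/s.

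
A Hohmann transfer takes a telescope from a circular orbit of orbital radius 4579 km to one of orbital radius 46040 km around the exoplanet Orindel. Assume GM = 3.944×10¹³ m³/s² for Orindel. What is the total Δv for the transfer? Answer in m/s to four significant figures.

Δv_total ≈ 1555 m/s

r₁ = 4579 km = 4.579×10⁶ m.
r₂ = 46040 km = 4.604×10⁷ m.
Transfer ellipse a_t = (r₁ + r₂)/2 = 2.531×10⁷ m.
At r₁: circular v_c1 = √(μ/r₁) = 2935 m/s; transfer-periapsis v_p = √[μ(2/r₁ − 1/a_t)] = 3958 m/s.
Δv₁ = v_p − v_c1 = 1023 m/s.
At r₂: circular v_c2 = √(μ/r₂) = 925.6 m/s; transfer-apoapsis v_a = √[μ(2/r₂ − 1/a_t)] = 393.7 m/s.
Δv₂ = v_c2 − v_a = 531.9 m/s.
Total Δv = Δv₁ + Δv₂ = 1555 m/s.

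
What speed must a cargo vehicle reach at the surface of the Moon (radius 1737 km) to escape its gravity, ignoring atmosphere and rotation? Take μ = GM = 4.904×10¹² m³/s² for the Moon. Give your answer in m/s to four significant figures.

r = R = 1.737×10⁶ m.
Escape speed v_esc = √(2μ/r) = √(2 × 4.904×10¹² / 1.737×10⁶) = √(5.647×10⁶) = 2376 m/s.

v_esc ≈ 2376 m/s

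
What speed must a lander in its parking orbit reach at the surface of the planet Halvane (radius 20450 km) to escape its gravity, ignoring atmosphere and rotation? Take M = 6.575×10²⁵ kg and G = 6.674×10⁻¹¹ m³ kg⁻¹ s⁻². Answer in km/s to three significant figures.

μ = GM = 6.674×10⁻¹¹ × 6.575×10²⁵ = 4.388×10¹⁵ m³/s².
r = R = 2.045×10⁷ m.
Escape speed v_esc = √(2μ/r) = √(2 × 4.388×10¹⁵ / 2.045×10⁷) = √(4.292×10⁸) = 20720 m/s.
= 20.72 km/s.

v_esc ≈ 20.7 km/s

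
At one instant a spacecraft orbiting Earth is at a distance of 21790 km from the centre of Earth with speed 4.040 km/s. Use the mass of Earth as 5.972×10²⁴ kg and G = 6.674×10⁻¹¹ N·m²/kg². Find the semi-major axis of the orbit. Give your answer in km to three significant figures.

a ≈ 19700 km

μ = GM = 6.674×10⁻¹¹ × 5.972×10²⁴ = 3.986×10¹⁴ m³/s².
r = 2.179×10⁷ m.
Specific orbital energy ε = v²/2 − μ/r = (4040)²/2 − 3.986×10¹⁴/2.179×10⁷ = -1.013×10⁷ J/kg.
Since ε = −μ/(2a), a = −μ/(2ε) = 1.967×10⁷ m = 19672 km.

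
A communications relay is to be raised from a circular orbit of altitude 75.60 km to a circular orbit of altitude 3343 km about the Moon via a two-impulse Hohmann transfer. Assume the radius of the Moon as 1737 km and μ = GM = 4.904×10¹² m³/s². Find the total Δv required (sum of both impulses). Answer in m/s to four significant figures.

r₁ = 1737 + 75.60 = 1812.6 km = 1.8126×10⁶ m.
r₂ = 1737 + 3343 = 5080.0 km = 5.0800×10⁶ m.
Transfer ellipse a_t = (r₁ + r₂)/2 = 3.446×10⁶ m.
At r₁: circular v_c1 = √(μ/r₁) = 1645 m/s; transfer-perilune v_p = √[μ(2/r₁ − 1/a_t)] = 1997 m/s.
Δv₁ = v_p − v_c1 = 352.2 m/s.
At r₂: circular v_c2 = √(μ/r₂) = 982.5 m/s; transfer-apolune v_a = √[μ(2/r₂ − 1/a_t)] = 712.6 m/s.
Δv₂ = v_c2 − v_a = 270.0 m/s.
Total Δv = Δv₁ + Δv₂ = 622.1 m/s.

Δv_total ≈ 622.1 m/s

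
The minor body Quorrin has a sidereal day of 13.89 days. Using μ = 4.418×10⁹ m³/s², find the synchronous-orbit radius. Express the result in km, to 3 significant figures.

r_sync ≈ 5440 km

T = 13.89 days = 1.200×10⁶ s.
A synchronous orbit has period T, so by Kepler's third law a = (μT²/4π²)^(1/3).
μT²/4π² = 4.418×10⁹ × (1.200×10⁶)² / 39.48 = 1.612×10²⁰ m³.
a = 5.442×10⁶ m = 5442.1 km.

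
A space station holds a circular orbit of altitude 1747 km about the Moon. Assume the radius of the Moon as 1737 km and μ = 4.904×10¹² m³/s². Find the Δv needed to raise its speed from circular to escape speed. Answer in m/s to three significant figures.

r = 1737 + 1747 = 3484.0 km = 3.4840×10⁶ m.
Circular speed v_c = √(μ/r) = 1186 m/s.
Escape speed v_esc = √(2μ/r) = √2 × v_c = 1678 m/s.
Δv = v_esc − v_c = 491.4 m/s.

Δv ≈ 491 m/s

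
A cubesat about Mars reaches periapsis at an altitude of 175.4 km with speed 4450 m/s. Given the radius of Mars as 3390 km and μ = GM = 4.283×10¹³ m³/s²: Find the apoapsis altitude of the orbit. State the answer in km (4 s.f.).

r_p = 3390 + 175.4 = 3565.4 km = 3.565×10⁶ m.
Specific energy ε = v²/2 − μ/r = -2.111×10⁶ J/kg, so a = −μ/(2ε) = 1.014×10⁷ m.
The apsides satisfy r_p + r_a = 2a, so the apoapsis radius is 2a − r_p = 1.672×10⁷ m = 16719 km.
Apoapsis altitude = 16719 − 3390 = 13329 km.

apoapsis altitude ≈ 13330 km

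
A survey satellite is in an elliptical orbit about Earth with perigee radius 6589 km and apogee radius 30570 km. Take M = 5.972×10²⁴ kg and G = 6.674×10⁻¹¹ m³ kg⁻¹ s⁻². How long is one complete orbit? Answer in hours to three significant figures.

μ = GM = 6.674×10⁻¹¹ × 5.972×10²⁴ = 3.986×10¹⁴ m³/s².
Semi-major axis a = (r_p + r_a)/2 = (6589.0 + 30570)/2 = 18580 km = 1.858×10⁷ m.
By Kepler's third law T = 2π√(a³/μ) = 2π × 4.011×10³ = 2.520×10⁴ s.
= 7.001 hours.

T ≈ 7.00 hours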